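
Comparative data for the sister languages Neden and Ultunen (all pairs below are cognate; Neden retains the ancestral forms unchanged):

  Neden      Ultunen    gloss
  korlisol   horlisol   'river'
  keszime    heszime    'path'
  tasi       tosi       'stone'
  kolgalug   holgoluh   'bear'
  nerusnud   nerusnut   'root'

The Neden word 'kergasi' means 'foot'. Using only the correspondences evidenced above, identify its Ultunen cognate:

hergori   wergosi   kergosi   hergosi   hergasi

keszime ~ heszime — Neden k corresponds to Ultunen h word-initially before a front vowel.
tasi ~ tosi, kolgalug ~ holgoluh — Neden a corresponds to Ultunen o after a consonant, before a consonant other than r, m, n, p, b, f, v.
Applying these to Neden 'kergasi':
  kergasi → hergasi   (k→h word-initially before a front vowel)
  hergasi → hergosi   (a→o after a consonant, before a consonant other than r, m, n, p, b, f, v)
So the Ultunen cognate is 'hergosi'.

hergosi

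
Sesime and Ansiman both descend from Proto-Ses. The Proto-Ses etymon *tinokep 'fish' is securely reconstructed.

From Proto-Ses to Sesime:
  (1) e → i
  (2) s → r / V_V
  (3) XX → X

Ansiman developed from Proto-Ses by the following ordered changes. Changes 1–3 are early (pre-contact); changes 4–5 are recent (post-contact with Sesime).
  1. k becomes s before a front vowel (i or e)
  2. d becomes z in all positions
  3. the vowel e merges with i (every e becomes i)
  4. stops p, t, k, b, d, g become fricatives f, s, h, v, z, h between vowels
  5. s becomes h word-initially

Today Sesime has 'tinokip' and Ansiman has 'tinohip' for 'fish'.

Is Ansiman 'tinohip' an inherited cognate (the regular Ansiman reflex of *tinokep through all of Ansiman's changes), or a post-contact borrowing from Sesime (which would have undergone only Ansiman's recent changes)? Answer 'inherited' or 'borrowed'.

If inherited, *tinokep would pass through all of Ansiman's changes:
Ansiman: start from *tinokep.
  rule 1 (palatalisation): tinokep → tinosep
  rule 2: no change — tinosep
  rule 3 (vowel merger): tinosep → tinosip
  rule 4: no change — tinosip
  rule 5: no change — tinosip
  ⇒ Ansiman tinosip
If borrowed from Sesime 'tinokip' after the early changes, it would undergo only the recent ones:
  rule 4 (intervocalic lenition): tinokip → tinohip
  rule 5 (debuccalisation): no change (tinohip)
  ⇒ as a loan: tinohip
Ansiman 'tinohip' matches the loan outcome 'tinohip', not the inherited 'tinosip' — it skipped the early Ansiman changes, so it was borrowed from Sesime.

borrowed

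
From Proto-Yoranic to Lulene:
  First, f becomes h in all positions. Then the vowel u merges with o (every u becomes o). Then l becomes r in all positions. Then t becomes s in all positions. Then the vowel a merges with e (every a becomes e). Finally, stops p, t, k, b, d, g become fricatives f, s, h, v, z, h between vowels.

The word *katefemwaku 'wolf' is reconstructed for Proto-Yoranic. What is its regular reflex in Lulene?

kesehemweho

Lulene: *katefemwaku > katehemwaku > katehemwako > kasehemwako > kesehemweko > kesehemweho  (by unconditioned shift, vowel merger, unconditioned shift, vowel merger, intervocalic lenition)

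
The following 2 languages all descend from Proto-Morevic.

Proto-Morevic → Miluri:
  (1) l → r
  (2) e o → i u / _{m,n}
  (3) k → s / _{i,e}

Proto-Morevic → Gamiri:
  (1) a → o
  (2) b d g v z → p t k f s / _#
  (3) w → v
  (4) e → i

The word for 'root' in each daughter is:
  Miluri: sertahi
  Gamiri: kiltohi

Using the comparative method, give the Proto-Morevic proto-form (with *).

Position 1: Miluri has s, Gamiri has k. Taking the neighbouring segments as reconstructed: Miluri s could go back to *k or *s; Gamiri k can only go back to *k — the one source consistent with every daughter is *k.
Position 2: Miluri has e, Gamiri has i. Miluri preserves e here (none of its changes turn any other segment into e), so the proto-segment is *e.
Verify the candidate proto-form against each daughter:
Miluri: *keltahi
  keltahi → kertahi   [unconditioned shift]
  kertahi (rule 2 does not apply)
  kertahi → sertahi   [palatalisation]
  giving Miluri sertahi.
Gamiri: *keltahi
  keltahi → keltohi   [vowel merger]
  keltohi (rule 2 does not apply)
  keltohi (rule 3 does not apply)
  keltohi → kiltohi   [vowel merger]
  giving Gamiri kiltohi.
No other proto-form is consistent with every reflex, so the reconstruction is *keltahi.

*keltahi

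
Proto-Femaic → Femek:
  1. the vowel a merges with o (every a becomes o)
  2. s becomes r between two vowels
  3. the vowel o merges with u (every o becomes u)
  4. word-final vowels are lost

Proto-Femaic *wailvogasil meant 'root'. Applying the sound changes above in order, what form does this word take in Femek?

Femek: start from *wailvogasil.
  rule 1 (vowel merger): wailvogasil → woilvogosil
  rule 2 (rhotacism): woilvogosil → woilvogoril
  rule 3 (vowel merger): woilvogoril → wuilvuguril
  rule 4: no change — wuilvuguril
  ⇒ Femek wuilvuguril

wuilvuguril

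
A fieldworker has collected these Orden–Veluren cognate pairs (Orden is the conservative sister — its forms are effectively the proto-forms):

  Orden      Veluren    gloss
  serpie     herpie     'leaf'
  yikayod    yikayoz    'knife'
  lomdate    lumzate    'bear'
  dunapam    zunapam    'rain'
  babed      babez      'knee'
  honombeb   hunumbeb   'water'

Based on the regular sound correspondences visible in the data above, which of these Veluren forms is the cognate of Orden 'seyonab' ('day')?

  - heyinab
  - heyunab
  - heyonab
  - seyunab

heyunab

serpie ~ herpie — Orden s corresponds to Veluren h word-initially before a front vowel.
honombeb ~ hunumbeb — Orden o corresponds to Veluren u after a consonant, before a nasal.
Applying these to Orden 'seyonab':
  seyonab → heyonab   (s→h word-initially before a front vowel)
  heyonab → heyunab   (o→u after a consonant, before a nasal)
So the Veluren cognate is 'heyunab'.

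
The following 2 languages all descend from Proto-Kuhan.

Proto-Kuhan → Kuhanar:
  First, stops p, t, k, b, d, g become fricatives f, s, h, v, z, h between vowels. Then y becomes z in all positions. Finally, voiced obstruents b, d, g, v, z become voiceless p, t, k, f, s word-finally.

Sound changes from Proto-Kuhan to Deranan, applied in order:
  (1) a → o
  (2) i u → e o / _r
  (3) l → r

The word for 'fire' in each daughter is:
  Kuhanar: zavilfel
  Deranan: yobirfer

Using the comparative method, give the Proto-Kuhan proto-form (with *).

Position 1: Kuhanar has z, Deranan has y. Deranan preserves y here (none of its changes turn any other segment into y), so the proto-segment is *y.
Position 3: Kuhanar has v, Deranan has b. Deranan preserves b here (none of its changes turn any other segment into b), so the proto-segment is *b.
Continuing position by position gives *yabilfel; check it forward:
Kuhanar: *yabilfel > yavilfel > zavilfel  (by intervocalic lenition, unconditioned shift)
Deranan: *yabilfel > yobilfel > yobirfer  (by vowel merger, unconditioned shift)
*yabilfel is the unique common source.

*yabilfel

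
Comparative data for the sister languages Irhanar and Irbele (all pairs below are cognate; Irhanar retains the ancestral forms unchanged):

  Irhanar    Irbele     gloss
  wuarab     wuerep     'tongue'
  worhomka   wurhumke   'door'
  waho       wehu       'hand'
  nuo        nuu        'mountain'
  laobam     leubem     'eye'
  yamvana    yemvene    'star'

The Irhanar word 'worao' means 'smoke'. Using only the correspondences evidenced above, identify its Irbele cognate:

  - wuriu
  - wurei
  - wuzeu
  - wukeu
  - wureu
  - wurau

worhomka ~ wurhumke — Irhanar o corresponds to Irbele u after a consonant, before r.
laobam ~ leubem — Irhanar a corresponds to Irbele e after a consonant, before a back vowel.
nuo ~ nuu — Irhanar o corresponds to Irbele u word-finally.
Applying these to Irhanar 'worao':
  worao → wurao   (o→u after a consonant, before r)
  wurao → wureo   (a→e after a consonant, before a back vowel)
  wureo → wureu   (o→u word-finally)
So the Irbele cognate is 'wureu'.

wureu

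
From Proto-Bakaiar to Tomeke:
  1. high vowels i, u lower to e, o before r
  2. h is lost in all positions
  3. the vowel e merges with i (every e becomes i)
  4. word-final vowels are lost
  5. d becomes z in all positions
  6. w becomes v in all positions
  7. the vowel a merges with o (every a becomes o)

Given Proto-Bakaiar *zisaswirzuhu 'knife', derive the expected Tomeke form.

zisosvirzu

Tomeke: *zisaswirzuhu
  zisaswirzuhu → zisaswerzuhu   [pre-rhotic lowering]
  zisaswerzuhu → zisaswerzuu   [h-loss]
  zisaswerzuu → zisaswirzuu   [vowel merger]
  zisaswirzuu → zisaswirzu   [apocope]
  zisaswirzu (rule 5 does not apply)
  zisaswirzu → zisasvirzu   [unconditioned shift]
  zisasvirzu → zisosvirzu   [vowel merger]
  giving Tomeke zisosvirzu.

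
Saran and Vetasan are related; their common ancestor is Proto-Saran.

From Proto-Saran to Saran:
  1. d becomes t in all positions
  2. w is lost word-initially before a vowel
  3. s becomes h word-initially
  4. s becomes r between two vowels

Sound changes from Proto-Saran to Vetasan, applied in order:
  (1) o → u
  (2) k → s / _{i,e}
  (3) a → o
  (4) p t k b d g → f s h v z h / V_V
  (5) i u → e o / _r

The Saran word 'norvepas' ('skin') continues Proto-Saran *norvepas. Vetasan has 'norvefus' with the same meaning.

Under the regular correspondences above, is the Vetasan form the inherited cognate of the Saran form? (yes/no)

Derive the expected Vetasan reflex of *norvepas:
Vetasan: start from *norvepas.
  rule 1 (vowel merger): norvepas → nurvepas
  rule 2: no change — nurvepas
  rule 3 (vowel merger): nurvepas → nurvepos
  rule 4 (intervocalic lenition): nurvepos → nurvefos
  rule 5 (pre-rhotic lowering): nurvefos → norvefos
  ⇒ Vetasan norvefos
The regular Vetasan reflex would be 'norvefos', but the attested form is 'norvefus'. The correspondence is irregular, so they are not cognates (the Vetasan form has a different source).

no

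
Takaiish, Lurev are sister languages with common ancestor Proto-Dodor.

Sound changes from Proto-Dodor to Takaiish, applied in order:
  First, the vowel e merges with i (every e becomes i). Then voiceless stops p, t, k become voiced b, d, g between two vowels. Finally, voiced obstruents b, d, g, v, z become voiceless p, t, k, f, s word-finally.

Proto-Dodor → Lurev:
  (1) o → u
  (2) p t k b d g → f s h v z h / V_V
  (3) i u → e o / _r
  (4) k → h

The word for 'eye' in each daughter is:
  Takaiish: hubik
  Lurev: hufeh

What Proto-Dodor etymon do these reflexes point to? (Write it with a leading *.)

*hupek

Position 5: Takaiish has k, Lurev has h. Taking the neighbouring segments as reconstructed: Takaiish k could go back to *k or *g; Lurev h could go back to *k or *h — the one source consistent with every daughter is *k.
Position 3: Takaiish has b, Lurev has f. Taking the neighbouring segments as reconstructed: Takaiish b could go back to *p or *b; Lurev f could go back to *p or *f — the one source consistent with every daughter is *p.
Continuing position by position gives *hupek; check it forward:
Takaiish: *hupek > hupik > hubik  (by vowel merger, intervocalic voicing)
Lurev: *hupek > hufek > hufeh  (by intervocalic lenition, unconditioned shift)
*hupek is the unique common source.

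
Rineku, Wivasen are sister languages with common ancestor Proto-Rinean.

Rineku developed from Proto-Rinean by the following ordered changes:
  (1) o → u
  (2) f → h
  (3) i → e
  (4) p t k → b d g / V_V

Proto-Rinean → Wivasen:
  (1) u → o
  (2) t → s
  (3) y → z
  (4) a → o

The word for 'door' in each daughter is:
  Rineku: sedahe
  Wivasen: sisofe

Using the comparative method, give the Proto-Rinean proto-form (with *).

*sitafe

Position 3: Rineku has d, Wivasen has s. Taking the neighbouring segments as reconstructed: Rineku d could go back to *t or *d; Wivasen s could go back to *t or *s — the one source consistent with every daughter is *t.
Position 5: Rineku has h, Wivasen has f. Wivasen preserves f here (none of its changes turn any other segment into f), so the proto-segment is *f.
This points to *sitafe. Verify forward in each daughter:
Rineku: *sitafe > sitahe > setahe > sedahe  (by unconditioned shift, vowel merger, intervocalic voicing)
Wivasen: *sitafe > sisafe > sisofe  (by unconditioned shift, vowel merger)
No other proto-form is consistent with every reflex, so the reconstruction is *sitafe.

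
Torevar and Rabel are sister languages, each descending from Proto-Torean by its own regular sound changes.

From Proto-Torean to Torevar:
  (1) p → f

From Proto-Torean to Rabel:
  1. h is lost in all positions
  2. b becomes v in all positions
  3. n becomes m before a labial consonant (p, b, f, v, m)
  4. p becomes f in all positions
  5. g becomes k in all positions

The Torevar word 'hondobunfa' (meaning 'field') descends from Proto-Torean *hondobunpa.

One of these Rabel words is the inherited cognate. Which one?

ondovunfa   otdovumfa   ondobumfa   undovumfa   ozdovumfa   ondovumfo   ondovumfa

ondovumfa

Rabel: *hondobunpa
  hondobunpa → ondobunpa   [h-loss]
  ondobunpa → ondovunpa   [unconditioned shift]
  ondovunpa → ondovumpa   [nasal place assimilation]
  ondovumpa → ondovumfa   [unconditioned shift]
  ondovumfa (rule 5 does not apply)
  giving Rabel ondovumfa.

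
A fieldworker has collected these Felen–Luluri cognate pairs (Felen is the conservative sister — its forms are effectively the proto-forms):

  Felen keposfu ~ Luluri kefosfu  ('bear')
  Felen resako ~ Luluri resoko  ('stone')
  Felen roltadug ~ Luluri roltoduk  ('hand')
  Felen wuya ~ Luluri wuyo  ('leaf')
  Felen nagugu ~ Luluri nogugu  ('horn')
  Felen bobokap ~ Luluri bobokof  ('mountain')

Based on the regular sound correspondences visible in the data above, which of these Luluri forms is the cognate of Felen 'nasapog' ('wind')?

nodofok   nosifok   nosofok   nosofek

nosofok

resako ~ resoko, roltadug ~ roltoduk — Felen a corresponds to Luluri o after a consonant, before a consonant other than r, m, n, p, b, f, v.
bobokap ~ bobokof — Felen a corresponds to Luluri o after a consonant, before a labial obstruent.
keposfu ~ kefosfu — Felen p corresponds to Luluri f between vowels (before a back vowel).
roltadug ~ roltoduk — Felen g corresponds to Luluri k word-finally.
Applying these to Felen 'nasapog':
  nasapog → nosapog   (a→o after a consonant, before a consonant other than r, m, n, p, b, f, v)
  nosapog → nosopog   (a→o after a consonant, before a labial obstruent)
  nosopog → nosofog   (p→f between vowels (before a back vowel))
  nosofog → nosofok   (g→k word-finally)
So the Luluri cognate is 'nosofok'.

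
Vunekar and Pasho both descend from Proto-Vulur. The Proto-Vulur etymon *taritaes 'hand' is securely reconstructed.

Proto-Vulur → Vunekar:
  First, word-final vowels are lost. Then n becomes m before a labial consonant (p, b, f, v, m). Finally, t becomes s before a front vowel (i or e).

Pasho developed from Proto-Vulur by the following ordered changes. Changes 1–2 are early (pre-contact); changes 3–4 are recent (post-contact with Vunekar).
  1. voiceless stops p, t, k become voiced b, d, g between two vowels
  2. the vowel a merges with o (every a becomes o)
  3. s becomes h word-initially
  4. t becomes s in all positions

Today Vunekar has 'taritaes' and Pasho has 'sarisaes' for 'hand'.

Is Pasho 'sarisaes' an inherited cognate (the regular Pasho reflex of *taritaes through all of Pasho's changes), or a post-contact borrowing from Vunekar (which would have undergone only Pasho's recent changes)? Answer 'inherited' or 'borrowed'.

If inherited, *taritaes would pass through all of Pasho's changes:
Pasho: *taritaes
  taritaes → taridaes   [intervocalic voicing]
  taridaes → toridoes   [vowel merger]
  toridoes (rule 3 does not apply)
  toridoes → soridoes   [unconditioned shift]
  giving Pasho soridoes.
If borrowed from Vunekar 'taritaes' after the early changes, it would undergo only the recent ones:
  rule 3 (debuccalisation): no change (taritaes)
  rule 4 (unconditioned shift): taritaes → sarisaes
  ⇒ as a loan: sarisaes
Pasho 'sarisaes' matches the loan outcome 'sarisaes', not the inherited 'soridoes' — it skipped the early Pasho changes, so it was borrowed from Vunekar.

borrowed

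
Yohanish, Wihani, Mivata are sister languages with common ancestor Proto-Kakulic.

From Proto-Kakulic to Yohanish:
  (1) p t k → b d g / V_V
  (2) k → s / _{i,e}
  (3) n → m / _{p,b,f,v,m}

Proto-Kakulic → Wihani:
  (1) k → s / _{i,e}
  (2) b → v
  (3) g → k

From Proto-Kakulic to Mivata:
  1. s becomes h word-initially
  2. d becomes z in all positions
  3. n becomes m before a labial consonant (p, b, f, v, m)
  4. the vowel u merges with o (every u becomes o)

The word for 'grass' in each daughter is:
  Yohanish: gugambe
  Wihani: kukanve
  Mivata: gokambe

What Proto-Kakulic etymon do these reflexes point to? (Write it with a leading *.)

Position 3: Yohanish has g, Wihani has k, Mivata has k. Mivata preserves k here (none of its changes turn any other segment into k), so the proto-segment is *k.
Position 5: Yohanish has m, Wihani has n, Mivata has m. Wihani preserves n here (none of its changes turn any other segment into n), so the proto-segment is *n.
This points to *gukanbe. Verify forward in each daughter:
Yohanish: *gukanbe > guganbe > gugambe  (by intervocalic voicing, nasal place assimilation)
Wihani: *gukanbe
  gukanbe (rule 1 does not apply)
  gukanbe → gukanve   [unconditioned shift]
  gukanve → kukanve   [unconditioned shift]
  giving Wihani kukanve.
Mivata: *gukanbe
  gukanbe (rule 1 does not apply)
  gukanbe (rule 2 does not apply)
  gukanbe → gukambe   [nasal place assimilation]
  gukambe → gokambe   [vowel merger]
  giving Mivata gokambe.
Only *gukanbe yields all of Yohanish gugambe, Wihani kukanve, Mivata gokambe.

*gukanbe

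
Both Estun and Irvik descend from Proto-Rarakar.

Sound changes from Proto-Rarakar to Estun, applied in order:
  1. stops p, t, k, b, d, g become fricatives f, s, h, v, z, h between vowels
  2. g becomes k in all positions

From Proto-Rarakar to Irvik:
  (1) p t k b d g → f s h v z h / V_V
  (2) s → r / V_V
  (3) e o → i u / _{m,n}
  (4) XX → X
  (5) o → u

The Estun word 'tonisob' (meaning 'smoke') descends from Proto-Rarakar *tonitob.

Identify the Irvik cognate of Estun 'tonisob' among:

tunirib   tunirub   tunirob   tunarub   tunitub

Irvik: start from *tonitob.
  rule 1 (intervocalic lenition): tonitob → tonisob
  rule 2 (rhotacism): tonisob → tonirob
  rule 3 (pre-nasal raising): tonirob → tunirob
  rule 4: no change — tunirob
  rule 5 (vowel merger): tunirob → tunirub
  ⇒ Irvik tunirub
Among the options, 'tunirub' alone shows every Irvik change applied in order.

tunirub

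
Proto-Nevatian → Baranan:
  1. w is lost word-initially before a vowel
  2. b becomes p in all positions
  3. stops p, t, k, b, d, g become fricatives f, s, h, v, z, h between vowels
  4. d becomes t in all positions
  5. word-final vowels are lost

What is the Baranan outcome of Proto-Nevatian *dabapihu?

tafafih

Baranan: *dabapihu > dapapihu > dafafihu > tafafihu > tafafih  (by unconditioned shift, intervocalic lenition, unconditioned shift, apocope)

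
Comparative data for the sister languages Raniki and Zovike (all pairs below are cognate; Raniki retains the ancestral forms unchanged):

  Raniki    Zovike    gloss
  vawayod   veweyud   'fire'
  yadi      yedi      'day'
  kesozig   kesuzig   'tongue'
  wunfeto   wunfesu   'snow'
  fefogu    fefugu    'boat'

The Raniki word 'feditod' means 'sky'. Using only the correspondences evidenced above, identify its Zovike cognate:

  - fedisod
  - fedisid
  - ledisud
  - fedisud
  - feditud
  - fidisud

fedisud

wunfeto ~ wunfesu — Raniki t corresponds to Zovike s between vowels (before a back vowel).
vawayod ~ veweyud, kesozig ~ kesuzig — Raniki o corresponds to Zovike u after a consonant, before a consonant other than r, m, n, p, b, f, v.
Applying these to Raniki 'feditod':
  feditod → fedisod   (t→s between vowels (before a back vowel))
  fedisod → fedisud   (o→u after a consonant, before a consonant other than r, m, n, p, b, f, v)
So the Zovike cognate is 'fedisud'.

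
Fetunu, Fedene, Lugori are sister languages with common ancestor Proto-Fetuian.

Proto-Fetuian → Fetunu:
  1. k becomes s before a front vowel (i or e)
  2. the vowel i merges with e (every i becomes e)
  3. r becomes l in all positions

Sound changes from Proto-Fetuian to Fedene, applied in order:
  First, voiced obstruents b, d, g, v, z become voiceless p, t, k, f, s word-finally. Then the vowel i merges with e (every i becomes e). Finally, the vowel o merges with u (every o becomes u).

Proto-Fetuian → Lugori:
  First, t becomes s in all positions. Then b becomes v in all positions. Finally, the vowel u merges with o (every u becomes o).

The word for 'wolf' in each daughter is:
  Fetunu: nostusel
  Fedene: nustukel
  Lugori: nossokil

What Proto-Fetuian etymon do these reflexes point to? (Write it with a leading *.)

*nostukil

Position 6: Fetunu has s, Fedene has k, Lugori has k. Lugori preserves k here (none of its changes turn any other segment into k), so the proto-segment is *k.
Position 2: Fetunu has o, Fedene has u, Lugori has o. Fetunu preserves o here (none of its changes turn any other segment into o), so the proto-segment is *o.
Continuing position by position gives *nostukil; check it forward:
Fetunu: start from *nostukil.
  rule 1 (palatalisation): nostukil → nostusil
  rule 2 (vowel merger): nostusil → nostusel
  rule 3: no change — nostusel
  ⇒ Fetunu nostusel
Fedene: *nostukil > nostukel > nustukel  (by vowel merger, vowel merger)
Lugori: *nostukil
  nostukil → nossukil   [unconditioned shift]
  nossukil (rule 2 does not apply)
  nossukil → nossokil   [vowel merger]
  giving Lugori nossokil.
*nostukil is the unique common source.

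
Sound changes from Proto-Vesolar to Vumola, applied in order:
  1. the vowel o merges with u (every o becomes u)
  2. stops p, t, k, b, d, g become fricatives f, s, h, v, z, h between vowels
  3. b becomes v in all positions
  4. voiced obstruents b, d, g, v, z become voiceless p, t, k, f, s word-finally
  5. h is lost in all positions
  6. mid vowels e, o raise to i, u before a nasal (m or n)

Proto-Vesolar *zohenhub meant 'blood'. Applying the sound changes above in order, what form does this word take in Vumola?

zuinuf

Vumola: start from *zohenhub.
  rule 1 (vowel merger): zohenhub → zuhenhub
  rule 2: no change — zuhenhub
  rule 3 (unconditioned shift): zuhenhub → zuhenhuv
  rule 4 (final devoicing): zuhenhuv → zuhenhuf
  rule 5 (h-loss): zuhenhuf → zuenuf
  rule 6 (pre-nasal raising): zuenuf → zuinuf
  ⇒ Vumola zuinuf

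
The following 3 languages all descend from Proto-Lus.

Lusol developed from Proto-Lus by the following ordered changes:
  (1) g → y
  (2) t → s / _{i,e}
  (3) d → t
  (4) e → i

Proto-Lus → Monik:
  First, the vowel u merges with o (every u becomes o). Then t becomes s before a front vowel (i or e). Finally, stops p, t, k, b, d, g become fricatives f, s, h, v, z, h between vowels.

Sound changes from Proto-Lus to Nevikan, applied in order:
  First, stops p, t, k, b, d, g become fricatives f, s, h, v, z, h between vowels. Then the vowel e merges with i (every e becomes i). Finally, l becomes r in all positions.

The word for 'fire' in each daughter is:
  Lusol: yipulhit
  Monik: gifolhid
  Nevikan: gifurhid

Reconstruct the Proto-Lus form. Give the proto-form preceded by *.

Position 5: Lusol has l, Monik has l, Nevikan has r. Lusol preserves l here (none of its changes turn any other segment into l), so the proto-segment is *l.
Position 1: Lusol has y, Monik has g, Nevikan has g. Monik preserves g here (none of its changes turn any other segment into g), so the proto-segment is *g.
Position 8: Lusol has t, Monik has d, Nevikan has d. Monik preserves d here (none of its changes turn any other segment into d), so the proto-segment is *d.
Continuing position by position gives *gipulhid; check it forward:
Lusol: *gipulhid
  gipulhid → yipulhid   [unconditioned shift]
  yipulhid (rule 2 does not apply)
  yipulhid → yipulhit   [unconditioned shift]
  yipulhit (rule 4 does not apply)
  giving Lusol yipulhit.
Monik: start from *gipulhid.
  rule 1 (vowel merger): gipulhid → gipolhid
  rule 2: no change — gipolhid
  rule 3 (intervocalic lenition): gipolhid → gifolhid
  ⇒ Monik gifolhid
Nevikan: *gipulhid > gifulhid > gifurhid  (by intervocalic lenition, unconditioned shift)
*gipulhid is the unique common source.

*gipulhid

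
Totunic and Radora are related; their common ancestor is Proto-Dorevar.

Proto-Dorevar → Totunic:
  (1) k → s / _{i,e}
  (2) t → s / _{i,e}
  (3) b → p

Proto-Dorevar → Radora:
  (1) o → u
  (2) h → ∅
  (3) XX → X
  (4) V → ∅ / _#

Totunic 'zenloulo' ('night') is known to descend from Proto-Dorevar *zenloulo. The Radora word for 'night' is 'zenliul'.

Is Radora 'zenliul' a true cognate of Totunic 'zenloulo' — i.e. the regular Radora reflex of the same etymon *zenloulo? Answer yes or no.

Derive the expected Radora reflex of *zenloulo:
Radora: *zenloulo
  zenloulo → zenluulu   [vowel merger]
  zenluulu (rule 2 does not apply)
  zenluulu → zenlulu   [degemination]
  zenlulu → zenlul   [apocope]
  giving Radora zenlul.
The regular Radora reflex would be 'zenlul', but the attested form is 'zenliul'. The correspondence is irregular, so they are not cognates (the Radora form has a different source).

no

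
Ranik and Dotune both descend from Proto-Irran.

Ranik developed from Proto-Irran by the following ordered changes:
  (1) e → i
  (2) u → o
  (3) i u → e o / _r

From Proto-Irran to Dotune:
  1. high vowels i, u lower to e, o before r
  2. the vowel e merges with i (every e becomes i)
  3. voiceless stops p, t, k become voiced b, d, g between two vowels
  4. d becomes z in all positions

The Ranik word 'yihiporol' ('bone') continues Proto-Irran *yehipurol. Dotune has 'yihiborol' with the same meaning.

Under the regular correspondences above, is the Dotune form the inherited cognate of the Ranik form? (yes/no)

yes

Derive the expected Dotune reflex of *yehipurol:
Dotune: *yehipurol
  yehipurol → yehiporol   [pre-rhotic lowering]
  yehiporol → yihiporol   [vowel merger]
  yihiporol → yihiborol   [intervocalic voicing]
  yihiborol (rule 4 does not apply)
  giving Dotune yihiborol.
Dotune 'yihiborol' matches the regular reflex exactly, so the pair is cognate.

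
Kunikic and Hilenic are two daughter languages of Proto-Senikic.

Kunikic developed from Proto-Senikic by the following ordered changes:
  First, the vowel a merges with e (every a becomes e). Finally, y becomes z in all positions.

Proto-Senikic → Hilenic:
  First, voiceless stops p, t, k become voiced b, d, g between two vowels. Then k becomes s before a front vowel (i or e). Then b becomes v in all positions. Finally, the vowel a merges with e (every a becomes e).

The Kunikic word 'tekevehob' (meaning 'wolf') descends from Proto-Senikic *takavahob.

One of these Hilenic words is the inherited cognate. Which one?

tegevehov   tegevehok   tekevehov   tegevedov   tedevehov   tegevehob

tegevehov

Hilenic: start from *takavahob.
  rule 1 (intervocalic voicing): takavahob → tagavahob
  rule 2: no change — tagavahob
  rule 3 (unconditioned shift): tagavahob → tagavahov
  rule 4 (vowel merger): tagavahov → tegevehov
  ⇒ Hilenic tegevehov
Among the options, 'tegevehov' alone shows every Hilenic change applied in order.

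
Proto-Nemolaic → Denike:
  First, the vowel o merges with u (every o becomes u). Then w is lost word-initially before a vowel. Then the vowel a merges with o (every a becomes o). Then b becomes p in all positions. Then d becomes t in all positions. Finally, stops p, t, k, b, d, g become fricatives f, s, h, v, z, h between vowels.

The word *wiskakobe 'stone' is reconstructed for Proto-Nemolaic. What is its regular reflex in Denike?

iskohufe

Denike: *wiskakobe
  wiskakobe → wiskakube   [vowel merger]
  wiskakube → iskakube   [glide loss]
  iskakube → iskokube   [vowel merger]
  iskokube → iskokupe   [unconditioned shift]
  iskokupe (rule 5 does not apply)
  iskokupe → iskohufe   [intervocalic lenition]
  giving Denike iskohufe.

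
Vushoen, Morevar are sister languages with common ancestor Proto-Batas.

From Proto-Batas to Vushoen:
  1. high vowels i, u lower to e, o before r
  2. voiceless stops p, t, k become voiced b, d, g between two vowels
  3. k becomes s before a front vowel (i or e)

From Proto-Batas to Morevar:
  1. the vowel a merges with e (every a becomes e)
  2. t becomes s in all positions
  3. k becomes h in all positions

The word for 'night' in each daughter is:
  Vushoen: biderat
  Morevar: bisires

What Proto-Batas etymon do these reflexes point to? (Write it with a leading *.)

Position 4: Vushoen has e, Morevar has i. Morevar preserves i here (none of its changes turn any other segment into i), so the proto-segment is *i.
Position 6: Vushoen has a, Morevar has e. Vushoen preserves a here (none of its changes turn any other segment into a), so the proto-segment is *a.
Position 3: Vushoen has d, Morevar has s. Taking the neighbouring segments as reconstructed: Vushoen d could go back to *t or *d; Morevar s could go back to *t or *s — the one source consistent with every daughter is *t.
This points to *bitirat. Verify forward in each daughter:
Vushoen: *bitirat > biterat > biderat  (by pre-rhotic lowering, intervocalic voicing)
Morevar: start from *bitirat.
  rule 1 (vowel merger): bitirat → bitiret
  rule 2 (unconditioned shift): bitiret → bisires
  rule 3: no change — bisires
  ⇒ Morevar bisires
*bitirat is the unique common source.

*bitirat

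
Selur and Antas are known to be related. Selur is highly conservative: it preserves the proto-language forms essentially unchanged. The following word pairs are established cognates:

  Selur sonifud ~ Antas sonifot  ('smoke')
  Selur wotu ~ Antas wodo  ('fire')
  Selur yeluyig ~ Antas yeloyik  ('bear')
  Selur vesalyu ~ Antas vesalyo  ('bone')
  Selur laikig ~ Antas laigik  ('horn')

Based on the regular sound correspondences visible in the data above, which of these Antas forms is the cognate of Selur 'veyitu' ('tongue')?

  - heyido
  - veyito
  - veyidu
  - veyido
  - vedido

veyido

wotu ~ wodo — Selur t corresponds to Antas d between vowels (before a back vowel).
wotu ~ wodo, vesalyu ~ vesalyo — Selur u corresponds to Antas o word-finally.
Applying these to Selur 'veyitu':
  veyitu → veyidu   (t→d between vowels (before a back vowel))
  veyidu → veyido   (u→o word-finally)
So the Antas cognate is 'veyido'.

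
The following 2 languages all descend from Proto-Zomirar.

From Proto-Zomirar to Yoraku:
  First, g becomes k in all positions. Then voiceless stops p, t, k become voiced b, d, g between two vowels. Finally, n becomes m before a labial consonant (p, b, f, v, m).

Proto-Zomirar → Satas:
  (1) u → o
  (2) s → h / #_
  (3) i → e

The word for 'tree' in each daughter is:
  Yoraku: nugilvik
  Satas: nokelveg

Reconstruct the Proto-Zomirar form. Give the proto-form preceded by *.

*nukilvig

Position 3: Yoraku has g, Satas has k. Satas preserves k here (none of its changes turn any other segment into k), so the proto-segment is *k.
Position 2: Yoraku has u, Satas has o. Yoraku preserves u here (none of its changes turn any other segment into u), so the proto-segment is *u.
Position 8: Yoraku has k, Satas has g. Satas preserves g here (none of its changes turn any other segment into g), so the proto-segment is *g.
This points to *nukilvig. Verify forward in each daughter:
Yoraku: *nukilvig > nukilvik > nugilvik  (by unconditioned shift, intervocalic voicing)
Satas: *nukilvig > nokilvig > nokelveg  (by vowel merger, vowel merger)
No other proto-form is consistent with every reflex, so the reconstruction is *nukilvig.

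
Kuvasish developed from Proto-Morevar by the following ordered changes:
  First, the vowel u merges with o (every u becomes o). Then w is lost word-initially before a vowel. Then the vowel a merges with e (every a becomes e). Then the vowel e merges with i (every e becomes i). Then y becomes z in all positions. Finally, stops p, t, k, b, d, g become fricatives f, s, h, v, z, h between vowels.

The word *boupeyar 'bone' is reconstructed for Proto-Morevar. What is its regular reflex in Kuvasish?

Kuvasish: *boupeyar
  boupeyar → boopeyar   [vowel merger]
  boopeyar (rule 2 does not apply)
  boopeyar → boopeyer   [vowel merger]
  boopeyer → boopiyir   [vowel merger]
  boopiyir → boopizir   [unconditioned shift]
  boopizir → boofizir   [intervocalic lenition]
  giving Kuvasish boofizir.

boofizir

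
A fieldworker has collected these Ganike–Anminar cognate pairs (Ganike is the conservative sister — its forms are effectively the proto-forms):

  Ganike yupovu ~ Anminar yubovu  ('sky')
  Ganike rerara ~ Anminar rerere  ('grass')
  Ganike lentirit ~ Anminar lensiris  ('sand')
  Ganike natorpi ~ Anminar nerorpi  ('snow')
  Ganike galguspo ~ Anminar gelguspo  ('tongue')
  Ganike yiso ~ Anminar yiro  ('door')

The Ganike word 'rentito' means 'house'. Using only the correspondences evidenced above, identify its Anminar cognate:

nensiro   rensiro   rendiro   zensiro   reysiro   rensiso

lentirit ~ lensiris — Ganike t corresponds to Anminar s after a consonant, before a front vowel.
natorpi ~ nerorpi — Ganike t corresponds to Anminar r between vowels (before a back vowel).
Applying these to Ganike 'rentito':
  rentito → rensito   (t→s after a consonant, before a front vowel)
  rensito → rensiro   (t→r between vowels (before a back vowel))
So the Anminar cognate is 'rensiro'.

rensiro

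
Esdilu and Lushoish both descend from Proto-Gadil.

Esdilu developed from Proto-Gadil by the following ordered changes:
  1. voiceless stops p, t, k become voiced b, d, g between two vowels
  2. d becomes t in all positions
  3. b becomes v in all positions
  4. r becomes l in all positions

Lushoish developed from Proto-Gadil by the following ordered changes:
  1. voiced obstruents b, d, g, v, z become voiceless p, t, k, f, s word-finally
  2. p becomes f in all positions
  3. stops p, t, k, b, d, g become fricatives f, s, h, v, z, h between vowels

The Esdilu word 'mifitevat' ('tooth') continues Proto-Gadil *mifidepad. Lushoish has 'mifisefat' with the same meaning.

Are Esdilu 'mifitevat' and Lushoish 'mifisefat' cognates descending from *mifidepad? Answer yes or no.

Derive the expected Lushoish reflex of *mifidepad:
Lushoish: start from *mifidepad.
  rule 1 (final devoicing): mifidepad → mifidepat
  rule 2 (unconditioned shift): mifidepat → mifidefat
  rule 3 (intervocalic lenition): mifidefat → mifizefat
  ⇒ Lushoish mifizefat
The regular Lushoish reflex would be 'mifizefat', but the attested form is 'mifisefat'. The correspondence is irregular, so they are not cognates (the Lushoish form has a different source).

no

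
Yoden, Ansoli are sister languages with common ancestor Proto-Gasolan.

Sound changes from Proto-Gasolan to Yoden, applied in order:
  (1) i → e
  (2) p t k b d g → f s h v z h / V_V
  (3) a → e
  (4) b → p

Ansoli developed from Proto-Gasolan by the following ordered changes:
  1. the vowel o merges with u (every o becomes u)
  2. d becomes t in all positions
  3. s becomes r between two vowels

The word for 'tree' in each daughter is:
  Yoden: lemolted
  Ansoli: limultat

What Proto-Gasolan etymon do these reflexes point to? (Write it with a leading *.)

*limoltad

Position 2: Yoden has e, Ansoli has i. Ansoli preserves i here (none of its changes turn any other segment into i), so the proto-segment is *i.
Position 7: Yoden has e, Ansoli has a. Ansoli preserves a here (none of its changes turn any other segment into a), so the proto-segment is *a.
Position 4: Yoden has o, Ansoli has u. Yoden preserves o here (none of its changes turn any other segment into o), so the proto-segment is *o.
This points to *limoltad. Verify forward in each daughter:
Yoden: *limoltad > lemoltad > lemolted  (by vowel merger, vowel merger)
Ansoli: *limoltad
  limoltad → limultad   [vowel merger]
  limultad → limultat   [unconditioned shift]
  limultat (rule 3 does not apply)
  giving Ansoli limultat.
Only *limoltad yields all of Yoden lemolted, Ansoli limultat.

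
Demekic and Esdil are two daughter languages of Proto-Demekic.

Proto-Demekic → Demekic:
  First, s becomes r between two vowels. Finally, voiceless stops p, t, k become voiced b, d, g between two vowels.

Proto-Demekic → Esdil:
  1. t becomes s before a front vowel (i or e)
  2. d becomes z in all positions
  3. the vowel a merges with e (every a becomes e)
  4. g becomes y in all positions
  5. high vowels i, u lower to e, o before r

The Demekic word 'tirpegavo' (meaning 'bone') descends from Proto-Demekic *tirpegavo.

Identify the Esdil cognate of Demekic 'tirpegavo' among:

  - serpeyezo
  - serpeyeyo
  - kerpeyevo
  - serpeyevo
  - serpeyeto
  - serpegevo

Esdil: *tirpegavo > sirpegavo > sirpegevo > sirpeyevo > serpeyevo  (by palatalisation, vowel merger, unconditioned shift, pre-rhotic lowering)
The other candidates each miss or misapply at least one Esdil change.

serpeyevo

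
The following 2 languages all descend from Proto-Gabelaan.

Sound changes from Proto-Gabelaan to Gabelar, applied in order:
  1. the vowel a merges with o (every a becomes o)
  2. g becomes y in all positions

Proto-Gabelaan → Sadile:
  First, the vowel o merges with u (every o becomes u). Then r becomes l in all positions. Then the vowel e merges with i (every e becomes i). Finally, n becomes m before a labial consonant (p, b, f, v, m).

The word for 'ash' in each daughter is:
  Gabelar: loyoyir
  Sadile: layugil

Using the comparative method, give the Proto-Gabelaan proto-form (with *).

Position 4: Gabelar has o, Sadile has u. Taking the neighbouring segments as reconstructed: Gabelar o could go back to *a or *o; Sadile u could go back to *o or *u — the one source consistent with every daughter is *o.
Position 5: Gabelar has y, Sadile has g. Sadile preserves g here (none of its changes turn any other segment into g), so the proto-segment is *g.
Verify the candidate proto-form against each daughter:
Gabelar: start from *layogir.
  rule 1 (vowel merger): layogir → loyogir
  rule 2 (unconditioned shift): loyogir → loyoyir
  ⇒ Gabelar loyoyir
Sadile: *layogir > layugir > layugil  (by vowel merger, unconditioned shift)
Only *layogir yields all of Gabelar loyoyir, Sadile layugil.

*layogir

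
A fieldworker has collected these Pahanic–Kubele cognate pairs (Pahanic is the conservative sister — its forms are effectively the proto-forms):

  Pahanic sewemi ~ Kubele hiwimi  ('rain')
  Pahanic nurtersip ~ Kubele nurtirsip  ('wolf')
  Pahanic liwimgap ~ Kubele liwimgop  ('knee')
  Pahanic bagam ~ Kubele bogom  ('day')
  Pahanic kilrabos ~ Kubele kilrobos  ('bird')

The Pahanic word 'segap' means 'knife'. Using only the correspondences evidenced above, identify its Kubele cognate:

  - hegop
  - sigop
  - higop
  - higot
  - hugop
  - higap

higop

sewemi ~ hiwimi — Pahanic s corresponds to Kubele h word-initially before a front vowel.
sewemi ~ hiwimi — Pahanic e corresponds to Kubele i after a consonant, before a consonant other than r, m, n, p, b, f, v.
liwimgap ~ liwimgop — Pahanic a corresponds to Kubele o after a consonant, before a labial obstruent.
Applying these to Pahanic 'segap':
  segap → hegap   (s→h word-initially before a front vowel)
  hegap → higap   (e→i after a consonant, before a consonant other than r, m, n, p, b, f, v)
  higap → higop   (a→o after a consonant, before a labial obstruent)
So the Kubele cognate is 'higop'.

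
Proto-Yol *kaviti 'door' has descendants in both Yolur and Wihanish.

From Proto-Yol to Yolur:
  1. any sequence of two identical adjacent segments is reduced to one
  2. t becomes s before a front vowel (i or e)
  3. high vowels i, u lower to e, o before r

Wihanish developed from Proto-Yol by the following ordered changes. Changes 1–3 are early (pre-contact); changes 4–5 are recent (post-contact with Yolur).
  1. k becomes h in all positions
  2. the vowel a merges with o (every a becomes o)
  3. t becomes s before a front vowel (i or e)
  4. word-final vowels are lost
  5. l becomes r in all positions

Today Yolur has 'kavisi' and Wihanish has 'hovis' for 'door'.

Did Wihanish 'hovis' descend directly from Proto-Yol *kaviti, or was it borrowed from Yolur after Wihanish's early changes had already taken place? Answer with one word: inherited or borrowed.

inherited

If inherited, *kaviti would pass through all of Wihanish's changes:
Wihanish: start from *kaviti.
  rule 1 (unconditioned shift): kaviti → haviti
  rule 2 (vowel merger): haviti → hoviti
  rule 3 (palatalisation): hoviti → hovisi
  rule 4 (apocope): hovisi → hovis
  rule 5: no change — hovis
  ⇒ Wihanish hovis
If borrowed from Yolur 'kavisi' after the early changes, it would undergo only the recent ones:
  rule 4 (apocope): kavisi → kavis
  rule 5 (unconditioned shift): no change (kavis)
  ⇒ as a loan: kavis
Wihanish 'hovis' matches the inherited outcome exactly, so it is an inherited cognate, not a loan.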